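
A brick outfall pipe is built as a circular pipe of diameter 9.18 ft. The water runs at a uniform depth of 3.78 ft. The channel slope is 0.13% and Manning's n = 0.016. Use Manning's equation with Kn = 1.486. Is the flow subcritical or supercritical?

For a circular section of diameter D = 9.18 ft at depth y = 3.78 ft, the central angle is θ = 2 arccos(1 − 2y/D) = 2.787 rad. Then A = (D²/8)(θ − sin θ) = 25.7 ft² and P = Dθ/2 = 12.79 ft.
Hydraulic radius R = A/P = 25.7/12.79 = 2.009 ft.
V = (1.486/n) R^(2/3) √S = (1.486/0.016) × 2.009^(2/3) × √0.0013 = 5.331 ft/s. Hydraulic depth D_h = A/T = 25.7/9.036 = 2.844 ft.
Froude number Fr = V/√(g·D_h) = 5.331/√(32.2×2.844) = 0.557, which is less than 1, so the flow is subcritical.

subcritical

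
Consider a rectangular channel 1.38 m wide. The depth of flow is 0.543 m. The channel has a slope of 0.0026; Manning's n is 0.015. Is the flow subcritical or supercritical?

Flow area A = b·y = 1.38 × 0.543 = 0.7493 m². Wetted perimeter P = b + 2y = 1.38 + 2×0.543 = 2.466 m.
Hydraulic radius R = A/P = 0.7493/2.466 = 0.3039 m.
V = (1/n) R^(2/3) √S = (1/0.015) × 0.3039^(2/3) × √0.0026 = 1.536 m/s. Hydraulic depth D_h = A/T = 0.7493/1.38 = 0.543 m.
Froude number Fr = V/√(g·D_h) = 1.536/√(9.81×0.543) = 0.666, which is less than 1, so the flow is subcritical.

subcritical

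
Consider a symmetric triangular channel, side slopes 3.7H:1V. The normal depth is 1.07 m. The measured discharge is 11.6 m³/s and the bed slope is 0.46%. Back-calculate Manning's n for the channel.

n = 0.0159

For a triangular section with side slope z = 3.7: A = zy² = 3.7×1.07² = 4.236 m²; P = 2y√(1+z²) = 2×1.07×3.833 = 8.202 m.
Hydraulic radius R = A/P = 4.236/8.202 = 0.5165 m.
Rearranging Manning's equation: n = (1/Q) A R^(2/3) S^(1/2) = (1/11.6) × 4.236 × 0.5165^(2/3) × √0.0046 = 0.0159.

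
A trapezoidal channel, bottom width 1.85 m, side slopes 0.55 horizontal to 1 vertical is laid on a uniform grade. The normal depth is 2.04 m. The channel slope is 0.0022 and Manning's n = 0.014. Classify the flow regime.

With bottom width b = 1.85 m and side slope z = 0.55: A = (b + zy)y = (1.85 + 0.55×2.04)×2.04 = 6.063 m²; P = b + 2y√(1+z²) = 1.85 + 2×2.04×1.141 = 6.506 m.
Hydraulic radius R = A/P = 6.063/6.506 = 0.9318 m.
V = (1/n) R^(2/3) √S = (1/0.014) × 0.9318^(2/3) × √0.0022 = 3.196 m/s. Hydraulic depth D_h = A/T = 6.063/4.094 = 1.481 m.
Froude number Fr = V/√(g·D_h) = 3.196/√(9.81×1.481) = 0.839, which is less than 1, so the flow is subcritical.

subcritical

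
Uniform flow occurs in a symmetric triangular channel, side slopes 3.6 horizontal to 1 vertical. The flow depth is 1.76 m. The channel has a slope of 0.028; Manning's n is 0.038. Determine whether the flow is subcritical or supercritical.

supercritical

For a triangular section with side slope z = 3.6: A = zy² = 3.6×1.76² = 11.15 m²; P = 2y√(1+z²) = 2×1.76×3.736 = 13.15 m.
Hydraulic radius R = A/P = 11.15/13.15 = 0.8479 m.
V = (1/n) R^(2/3) √S = (1/0.038) × 0.8479^(2/3) × √0.028 = 3.945 m/s. Hydraulic depth D_h = A/T = 11.15/12.67 = 0.88 m.
Froude number Fr = V/√(g·D_h) = 3.945/√(9.81×0.88) = 1.34, which is greater than 1, so the flow is supercritical.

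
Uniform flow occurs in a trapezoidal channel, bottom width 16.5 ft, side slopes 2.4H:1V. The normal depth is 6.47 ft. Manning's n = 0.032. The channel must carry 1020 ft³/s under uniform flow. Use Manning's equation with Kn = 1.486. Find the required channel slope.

S = 0.00169

With bottom width b = 16.5 ft and side slope z = 2.4: A = (b + zy)y = (16.5 + 2.4×6.47)×6.47 = 207.2 ft²; P = b + 2y√(1+z²) = 16.5 + 2×6.47×2.6 = 50.14 ft.
Hydraulic radius R = A/P = 207.2/50.14 = 4.133 ft.
From Manning's equation, S = [nQ / (1.486 A R^(2/3))]² = [0.032 × 1020 / (1.486 × 207.2 × 4.133^(2/3))]² = 0.00169.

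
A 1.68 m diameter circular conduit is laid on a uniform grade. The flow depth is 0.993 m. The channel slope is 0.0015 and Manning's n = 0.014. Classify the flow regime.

subcritical

For a circular section of diameter D = 1.68 m at depth y = 0.993 m, the central angle is θ = 2 arccos(1 − 2y/D) = 3.508 rad. Then A = (D²/8)(θ − sin θ) = 1.364 m² and P = Dθ/2 = 2.947 m.
Hydraulic radius R = A/P = 1.364/2.947 = 0.4629 m.
V = (1/n) R^(2/3) √S = (1/0.014) × 0.4629^(2/3) × √0.0015 = 1.655 m/s. Hydraulic depth D_h = A/T = 1.364/1.652 = 0.8257 m.
Froude number Fr = V/√(g·D_h) = 1.655/√(9.81×0.8257) = 0.582, which is less than 1, so the flow is subcritical.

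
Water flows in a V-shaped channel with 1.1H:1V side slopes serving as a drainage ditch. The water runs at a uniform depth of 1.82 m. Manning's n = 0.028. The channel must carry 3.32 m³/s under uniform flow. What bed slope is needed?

For a triangular section with side slope z = 1.1: A = zy² = 1.1×1.82² = 3.644 m²; P = 2y√(1+z²) = 2×1.82×1.487 = 5.411 m.
Hydraulic radius R = A/P = 3.644/5.411 = 0.6733 m.
From Manning's equation, S = [nQ / (1 A R^(2/3))]² = [0.028 × 3.32 / (1 × 3.644 × 0.6733^(2/3))]² = 0.0011.

S = 0.0011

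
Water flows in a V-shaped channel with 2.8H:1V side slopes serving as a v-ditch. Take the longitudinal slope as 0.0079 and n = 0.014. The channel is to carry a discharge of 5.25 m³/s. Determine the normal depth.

Manning's equation rearranged: A R^(2/3) = nQ / (1·√S) = 0.014 × 5.25 / (√0.0079) = 0.8269.
Trying y = 0.636 m: A R^(2/3) = 0.507 — too small.
Trying y = 0.863 m: A R^(2/3) = 1.144 — too large.
Trying y = 0.764 m: A R^(2/3) = 0.8267 — matches.

y_n = 0.764 m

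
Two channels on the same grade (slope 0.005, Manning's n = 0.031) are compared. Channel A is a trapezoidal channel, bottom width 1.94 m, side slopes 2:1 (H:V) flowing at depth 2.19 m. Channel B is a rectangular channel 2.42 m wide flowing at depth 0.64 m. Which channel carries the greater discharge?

channel A

Channel A: With bottom width b = 1.94 m and side slope z = 2: A = (b + zy)y = (1.94 + 2×2.19)×2.19 = 13.84 m²; P = b + 2y√(1+z²) = 1.94 + 2×2.19×2.236 = 11.73 m. Hydraulic radius R = A/P = 13.84/11.73 = 1.18 m. Q_A = (1/0.031)·13.84·1.18^(2/3)·√0.005 = 35.24 m³/s.
Channel B: Flow area A = b·y = 2.42 × 0.64 = 1.549 m². Wetted perimeter P = b + 2y = 2.42 + 2×0.64 = 3.7 m. Hydraulic radius R = A/P = 1.549/3.7 = 0.4186 m. Q_B = (1/0.031)·1.549·0.4186^(2/3)·√0.005 = 1.977 m³/s.
Q_A = 35.24 m³/s vs Q_B = 1.977 m³/s, so channel A carries more.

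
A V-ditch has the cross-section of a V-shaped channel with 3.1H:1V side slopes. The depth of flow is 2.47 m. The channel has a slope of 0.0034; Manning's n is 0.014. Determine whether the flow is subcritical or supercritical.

supercritical

For a triangular section with side slope z = 3.1: A = zy² = 3.1×2.47² = 18.91 m²; P = 2y√(1+z²) = 2×2.47×3.257 = 16.09 m.
Hydraulic radius R = A/P = 18.91/16.09 = 1.175 m.
V = (1/n) R^(2/3) √S = (1/0.014) × 1.175^(2/3) × √0.0034 = 4.639 m/s. Hydraulic depth D_h = A/T = 18.91/15.31 = 1.235 m.
Froude number Fr = V/√(g·D_h) = 4.639/√(9.81×1.235) = 1.33, which is greater than 1, so the flow is supercritical.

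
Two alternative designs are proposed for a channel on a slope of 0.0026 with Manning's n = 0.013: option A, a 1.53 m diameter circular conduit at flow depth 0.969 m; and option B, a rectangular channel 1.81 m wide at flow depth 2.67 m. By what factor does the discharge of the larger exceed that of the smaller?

5.27

Channel A: For a circular section of diameter D = 1.53 m at depth y = 0.969 m, the central angle is θ = 2 arccos(1 − 2y/D) = 3.681 rad. Then A = (D²/8)(θ − sin θ) = 1.228 m² and P = Dθ/2 = 2.816 m. Hydraulic radius R = A/P = 1.228/2.816 = 0.4359 m. Q_A = (1/0.013)·1.228·0.4359^(2/3)·√0.0026 = 2.768 m³/s.
Channel B: Flow area A = b·y = 1.81 × 2.67 = 4.833 m². Wetted perimeter P = b + 2y = 1.81 + 2×2.67 = 7.15 m. Hydraulic radius R = A/P = 4.833/7.15 = 0.6759 m. Q_B = (1/0.013)·4.833·0.6759^(2/3)·√0.0026 = 14.6 m³/s.
The larger discharge is 14.6 m³/s and the smaller is 2.768 m³/s; the ratio is 5.27.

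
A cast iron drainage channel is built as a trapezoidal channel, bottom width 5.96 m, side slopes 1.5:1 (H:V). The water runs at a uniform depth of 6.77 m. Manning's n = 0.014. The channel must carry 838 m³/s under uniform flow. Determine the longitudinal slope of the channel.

With bottom width b = 5.96 m and side slope z = 1.5: A = (b + zy)y = (5.96 + 1.5×6.77)×6.77 = 109.1 m²; P = b + 2y√(1+z²) = 5.96 + 2×6.77×1.803 = 30.37 m.
Hydraulic radius R = A/P = 109.1/30.37 = 3.592 m.
From Manning's equation, S = [nQ / (1 A R^(2/3))]² = [0.014 × 838 / (1 × 109.1 × 3.592^(2/3))]² = 0.0021.

S = 0.0021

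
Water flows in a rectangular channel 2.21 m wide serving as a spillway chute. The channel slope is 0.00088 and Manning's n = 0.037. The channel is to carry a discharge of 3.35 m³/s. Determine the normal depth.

Manning's equation rearranged: A R^(2/3) = nQ / (1·√S) = 0.037 × 3.35 / (√0.00088) = 4.178.
Try y = 1.66 m: A R^(2/3) = 2.791 — short.
Try y = 2.93 m: A R^(2/3) = 5.591 — over.
Try y = 2.3 m: A R^(2/3) = 4.182 — ≈ 4.178.

y_n = 2.3 m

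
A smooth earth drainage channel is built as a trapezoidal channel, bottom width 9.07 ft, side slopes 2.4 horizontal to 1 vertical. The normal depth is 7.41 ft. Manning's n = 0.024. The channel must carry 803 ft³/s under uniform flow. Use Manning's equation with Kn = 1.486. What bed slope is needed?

With bottom width b = 9.07 ft and side slope z = 2.4: A = (b + zy)y = (9.07 + 2.4×7.41)×7.41 = 199 ft²; P = b + 2y√(1+z²) = 9.07 + 2×7.41×2.6 = 47.6 ft.
Hydraulic radius R = A/P = 199/47.6 = 4.18 ft.
From Manning's equation, S = [nQ / (1.486 A R^(2/3))]² = [0.024 × 803 / (1.486 × 199 × 4.18^(2/3))]² = 0.000631.

S = 0.000631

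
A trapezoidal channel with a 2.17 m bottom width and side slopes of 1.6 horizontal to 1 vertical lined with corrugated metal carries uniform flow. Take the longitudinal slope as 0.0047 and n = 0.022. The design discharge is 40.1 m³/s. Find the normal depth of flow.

y_n = 2.11 m

Manning's equation rearranged: A R^(2/3) = nQ / (1·√S) = 0.022 × 40.1 / (√0.0047) = 12.87.
Try y = 1.5 m: A R^(2/3) = 6.273 — low.
Try y = 2.54 m: A R^(2/3) = 19.31 — high.
Try y = 2.11 m: A R^(2/3) = 12.88 — matches.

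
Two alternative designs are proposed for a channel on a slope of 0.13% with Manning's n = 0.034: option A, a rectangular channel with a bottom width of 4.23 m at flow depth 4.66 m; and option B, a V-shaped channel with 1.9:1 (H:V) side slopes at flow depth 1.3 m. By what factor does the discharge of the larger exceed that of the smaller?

11.4

Channel A: Flow area A = b·y = 4.23 × 4.66 = 19.71 m². Wetted perimeter P = b + 2y = 4.23 + 2×4.66 = 13.55 m. Hydraulic radius R = A/P = 19.71/13.55 = 1.455 m. Q_A = (1/0.034)·19.71·1.455^(2/3)·√0.0013 = 26.84 m³/s.
Channel B: For a triangular section with side slope z = 1.9: A = zy² = 1.9×1.3² = 3.211 m²; P = 2y√(1+z²) = 2×1.3×2.147 = 5.582 m. Hydraulic radius R = A/P = 3.211/5.582 = 0.5752 m. Q_B = (1/0.034)·3.211·0.5752^(2/3)·√0.0013 = 2.355 m³/s.
The larger discharge is 26.84 m³/s and the smaller is 2.355 m³/s; the ratio is 11.4.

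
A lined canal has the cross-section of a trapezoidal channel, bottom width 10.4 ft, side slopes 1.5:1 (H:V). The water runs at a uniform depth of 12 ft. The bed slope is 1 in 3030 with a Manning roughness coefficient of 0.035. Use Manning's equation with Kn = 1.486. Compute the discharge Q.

Q = 901 ft³/s

With bottom width b = 10.4 ft and side slope z = 1.5: A = (b + zy)y = (10.4 + 1.5×12)×12 = 340.8 ft²; P = b + 2y√(1+z²) = 10.4 + 2×12×1.803 = 53.67 ft.
Hydraulic radius R = A/P = 340.8/53.67 = 6.35 ft.
Manning's equation: Q = (1.486/n) A R^(2/3) S^(1/2) = (1.486/0.035) × 340.8 × 6.35^(2/3) × 0.00033^(1/2) = 901 ft³/s.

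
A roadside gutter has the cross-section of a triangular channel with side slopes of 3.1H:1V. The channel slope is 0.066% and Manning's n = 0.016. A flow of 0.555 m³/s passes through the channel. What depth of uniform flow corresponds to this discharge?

Manning's equation rearranged: A R^(2/3) = nQ / (1·√S) = 0.016 × 0.555 / (√0.00066) = 0.3457.
At y = 0.676 m: A R^(2/3) = 0.6651 — over.
At y = 0.427 m: A R^(2/3) = 0.1954 — short.
At y = 0.529 m: A R^(2/3) = 0.3459 — ≈ 0.3457.

y_n = 0.529 m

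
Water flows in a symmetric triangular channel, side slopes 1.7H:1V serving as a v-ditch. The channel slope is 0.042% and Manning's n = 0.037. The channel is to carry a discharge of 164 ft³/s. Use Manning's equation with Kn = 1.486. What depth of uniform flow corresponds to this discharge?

y_n = 7.37 ft

Manning's equation rearranged: A R^(2/3) = nQ / (1.486·√S) = 0.037 × 164 / (1.486 × √0.00042) = 199.3.
Trying y = 8.41 ft: A R^(2/3) = 283.7 — over.
Trying y = 6.1 ft: A R^(2/3) = 120.5 — short.
Trying y = 7.37 ft: A R^(2/3) = 199.5 — matches.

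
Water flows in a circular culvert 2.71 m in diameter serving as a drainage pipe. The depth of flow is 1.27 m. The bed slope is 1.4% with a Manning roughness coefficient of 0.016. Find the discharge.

Q = 14.7 m³/s

For a circular section of diameter D = 2.71 m at depth y = 1.27 m, the central angle is θ = 2 arccos(1 − 2y/D) = 3.016 rad. Then A = (D²/8)(θ − sin θ) = 2.654 m² and P = Dθ/2 = 4.087 m.
Hydraulic radius R = A/P = 2.654/4.087 = 0.6494 m.
Manning's equation: Q = (1/n) A R^(2/3) S^(1/2) = (1/0.016) × 2.654 × 0.6494^(2/3) × 0.014^(1/2) = 14.7 m³/s.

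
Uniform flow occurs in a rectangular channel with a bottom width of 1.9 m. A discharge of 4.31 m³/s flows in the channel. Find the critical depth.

For a rectangular channel, critical depth y_c = (q²/g)^(1/3) where q = Q/b = 4.31/1.9 = 2.268 m²/s.
So y_c = (2.268²/9.81)^(1/3) = 0.806 m.

y_c = 0.806 m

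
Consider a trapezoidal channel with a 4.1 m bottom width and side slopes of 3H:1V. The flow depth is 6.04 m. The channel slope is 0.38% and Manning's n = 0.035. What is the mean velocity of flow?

With bottom width b = 4.1 m and side slope z = 3: A = (b + zy)y = (4.1 + 3×6.04)×6.04 = 134.2 m²; P = b + 2y√(1+z²) = 4.1 + 2×6.04×3.162 = 42.3 m.
Hydraulic radius R = A/P = 134.2/42.3 = 3.173 m.
From Manning's equation, V = (1/n) R^(2/3) S^(1/2) = (1/0.035) × 3.173^(2/3) × 0.0038^(1/2) = 3.8 m/s.

V = 3.8 m/s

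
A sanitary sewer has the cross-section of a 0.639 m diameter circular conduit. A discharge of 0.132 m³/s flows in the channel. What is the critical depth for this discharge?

y_c = 0.228 m

At critical depth, Q² T / (g A³) = 1, i.e. A³/T = Q²/g = 0.132²/9.81 = 0.001776.
Try y = 0.181 m: A³/T = 0.0007239 — low.
Try y = 0.284 m: A³/T = 0.004112 — high.
Try y = 0.228 m: A³/T = 0.001769 — ≈ 0.001776.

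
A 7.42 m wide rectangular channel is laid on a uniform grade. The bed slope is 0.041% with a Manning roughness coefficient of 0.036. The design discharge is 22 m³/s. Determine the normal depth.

Manning's equation rearranged: A R^(2/3) = nQ / (1·√S) = 0.036 × 22 / (√0.00041) = 39.11.
Try y = 2.89 m: A R^(2/3) = 29.63 — short.
Try y = 4.05 m: A R^(2/3) = 46.68 — over.
Try y = 3.55 m: A R^(2/3) = 39.18 — matches.

y_n = 3.55 m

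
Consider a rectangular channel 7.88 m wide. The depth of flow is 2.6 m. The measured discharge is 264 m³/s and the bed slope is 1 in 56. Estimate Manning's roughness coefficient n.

n = 0.014

Flow area A = b·y = 7.88 × 2.6 = 20.49 m². Wetted perimeter P = b + 2y = 7.88 + 2×2.6 = 13.08 m.
Hydraulic radius R = A/P = 20.49/13.08 = 1.566 m.
Rearranging Manning's equation: n = (1/Q) A R^(2/3) S^(1/2) = (1/264) × 20.49 × 1.566^(2/3) × √0.01786 = 0.014.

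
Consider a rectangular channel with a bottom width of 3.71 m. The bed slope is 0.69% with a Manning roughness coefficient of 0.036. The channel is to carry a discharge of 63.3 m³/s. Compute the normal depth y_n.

y_n = 5.88 m

Manning's equation rearranged: A R^(2/3) = nQ / (1·√S) = 0.036 × 63.3 / (√0.0069) = 27.43.
At y = 5 m: A R^(2/3) = 22.69 — too small.
At y = 6.7 m: A R^(2/3) = 31.88 — too large.
At y = 5.88 m: A R^(2/3) = 27.43 — ≈ 27.43.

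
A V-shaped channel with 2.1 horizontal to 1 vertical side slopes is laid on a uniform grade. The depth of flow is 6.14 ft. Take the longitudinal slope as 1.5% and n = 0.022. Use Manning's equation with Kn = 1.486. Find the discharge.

For a triangular section with side slope z = 2.1: A = zy² = 2.1×6.14² = 79.17 ft²; P = 2y√(1+z²) = 2×6.14×2.326 = 28.56 ft.
Hydraulic radius R = A/P = 79.17/28.56 = 2.772 ft.
Manning's equation: Q = (1.486/n) A R^(2/3) S^(1/2) = (1.486/0.022) × 79.17 × 2.772^(2/3) × 0.015^(1/2) = 1290 ft³/s.

Q = 1290 ft³/s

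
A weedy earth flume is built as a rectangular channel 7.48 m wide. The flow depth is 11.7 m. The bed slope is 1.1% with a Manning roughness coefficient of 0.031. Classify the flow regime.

subcritical

Flow area A = b·y = 7.48 × 11.7 = 87.52 m². Wetted perimeter P = b + 2y = 7.48 + 2×11.7 = 30.88 m.
Hydraulic radius R = A/P = 87.52/30.88 = 2.834 m.
V = (1/n) R^(2/3) √S = (1/0.031) × 2.834^(2/3) × √0.011 = 6.776 m/s. Hydraulic depth D_h = A/T = 87.52/7.48 = 11.7 m.
Froude number Fr = V/√(g·D_h) = 6.776/√(9.81×11.7) = 0.632, which is less than 1, so the flow is subcritical.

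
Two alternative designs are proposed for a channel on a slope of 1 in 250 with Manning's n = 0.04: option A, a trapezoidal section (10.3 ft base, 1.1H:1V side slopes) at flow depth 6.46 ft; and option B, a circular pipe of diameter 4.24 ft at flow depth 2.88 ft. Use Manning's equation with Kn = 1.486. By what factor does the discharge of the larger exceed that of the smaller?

23.2

Channel A: With bottom width b = 10.3 ft and side slope z = 1.1: A = (b + zy)y = (10.3 + 1.1×6.46)×6.46 = 112.4 ft²; P = b + 2y√(1+z²) = 10.3 + 2×6.46×1.487 = 29.51 ft. Hydraulic radius R = A/P = 112.4/29.51 = 3.811 ft. Q_A = (1.486/0.04)·112.4·3.811^(2/3)·√0.004 = 644.6 ft³/s.
Channel B: For a circular section of diameter D = 4.24 ft at depth y = 2.88 ft, the central angle is θ = 2 arccos(1 − 2y/D) = 3.875 rad. Then A = (D²/8)(θ − sin θ) = 10.21 ft² and P = Dθ/2 = 8.215 ft. Hydraulic radius R = A/P = 10.21/8.215 = 1.243 ft. Q_B = (1.486/0.04)·10.21·1.243^(2/3)·√0.004 = 27.74 ft³/s.
The larger discharge is 644.6 ft³/s and the smaller is 27.74 ft³/s; the ratio is 23.2.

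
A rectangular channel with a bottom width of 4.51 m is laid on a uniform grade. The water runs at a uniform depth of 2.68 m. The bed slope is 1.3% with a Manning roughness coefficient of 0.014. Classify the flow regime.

supercritical

Flow area A = b·y = 4.51 × 2.68 = 12.09 m². Wetted perimeter P = b + 2y = 4.51 + 2×2.68 = 9.87 m.
Hydraulic radius R = A/P = 12.09/9.87 = 1.225 m.
V = (1/n) R^(2/3) √S = (1/0.014) × 1.225^(2/3) × √0.013 = 9.322 m/s. Hydraulic depth D_h = A/T = 12.09/4.51 = 2.68 m.
Froude number Fr = V/√(g·D_h) = 9.322/√(9.81×2.68) = 1.82, which is greater than 1, so the flow is supercritical.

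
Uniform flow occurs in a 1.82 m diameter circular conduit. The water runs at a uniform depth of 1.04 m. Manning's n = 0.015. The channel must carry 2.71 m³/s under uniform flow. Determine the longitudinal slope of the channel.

For a circular section of diameter D = 1.82 m at depth y = 1.04 m, the central angle is θ = 2 arccos(1 − 2y/D) = 3.428 rad. Then A = (D²/8)(θ − sin θ) = 1.537 m² and P = Dθ/2 = 3.12 m.
Hydraulic radius R = A/P = 1.537/3.12 = 0.4925 m.
From Manning's equation, S = [nQ / (1 A R^(2/3))]² = [0.015 × 2.71 / (1 × 1.537 × 0.4925^(2/3))]² = 0.0018.

S = 0.0018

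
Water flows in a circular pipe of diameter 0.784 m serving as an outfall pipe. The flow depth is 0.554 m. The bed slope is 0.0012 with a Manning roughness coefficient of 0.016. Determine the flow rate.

Q = 0.299 m³/s

For a circular section of diameter D = 0.784 m at depth y = 0.554 m, the central angle is θ = 2 arccos(1 − 2y/D) = 3.994 rad. Then A = (D²/8)(θ − sin θ) = 0.3647 m² and P = Dθ/2 = 1.566 m.
Hydraulic radius R = A/P = 0.3647/1.566 = 0.2329 m.
Manning's equation: Q = (1/n) A R^(2/3) S^(1/2) = (1/0.016) × 0.3647 × 0.2329^(2/3) × 0.0012^(1/2) = 0.299 m³/s.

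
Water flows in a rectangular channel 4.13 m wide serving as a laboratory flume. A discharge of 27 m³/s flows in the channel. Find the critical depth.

y_c = 1.63 m

For a rectangular channel, critical depth y_c = (q²/g)^(1/3) where q = Q/b = 27/4.13 = 6.538 m²/s.
So y_c = (6.538²/9.81)^(1/3) = 1.63 m.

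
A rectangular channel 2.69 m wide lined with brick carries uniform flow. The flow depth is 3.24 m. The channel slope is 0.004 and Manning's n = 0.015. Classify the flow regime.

Flow area A = b·y = 2.69 × 3.24 = 8.716 m². Wetted perimeter P = b + 2y = 2.69 + 2×3.24 = 9.17 m.
Hydraulic radius R = A/P = 8.716/9.17 = 0.9504 m.
V = (1/n) R^(2/3) √S = (1/0.015) × 0.9504^(2/3) × √0.004 = 4.076 m/s. Hydraulic depth D_h = A/T = 8.716/2.69 = 3.24 m.
Froude number Fr = V/√(g·D_h) = 4.076/√(9.81×3.24) = 0.723, which is less than 1, so the flow is subcritical.

subcritical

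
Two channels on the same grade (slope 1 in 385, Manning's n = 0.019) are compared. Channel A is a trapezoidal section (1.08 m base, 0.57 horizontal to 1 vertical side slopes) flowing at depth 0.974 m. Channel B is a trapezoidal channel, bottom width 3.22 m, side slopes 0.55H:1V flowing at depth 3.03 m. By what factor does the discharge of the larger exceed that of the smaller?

19.5

Channel A: With bottom width b = 1.08 m and side slope z = 0.57: A = (b + zy)y = (1.08 + 0.57×0.974)×0.974 = 1.593 m²; P = b + 2y√(1+z²) = 1.08 + 2×0.974×1.151 = 3.322 m. Hydraulic radius R = A/P = 1.593/3.322 = 0.4794 m. Q_A = (1/0.019)·1.593·0.4794^(2/3)·√0.002597 = 2.617 m³/s.
Channel B: With bottom width b = 3.22 m and side slope z = 0.55: A = (b + zy)y = (3.22 + 0.55×3.03)×3.03 = 14.81 m²; P = b + 2y√(1+z²) = 3.22 + 2×3.03×1.141 = 10.14 m. Hydraulic radius R = A/P = 14.81/10.14 = 1.461 m. Q_B = (1/0.019)·14.81·1.461^(2/3)·√0.002597 = 51.13 m³/s.
The larger discharge is 51.13 m³/s and the smaller is 2.617 m³/s; the ratio is 19.5.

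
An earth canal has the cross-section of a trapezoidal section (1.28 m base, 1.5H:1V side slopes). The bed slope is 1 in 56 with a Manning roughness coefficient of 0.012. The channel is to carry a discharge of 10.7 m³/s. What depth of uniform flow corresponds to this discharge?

Manning's equation rearranged: A R^(2/3) = nQ / (1·√S) = 0.012 × 10.7 / (√0.01786) = 0.9609.
Try y = 0.833 m: A R^(2/3) = 1.313 — too large.
Try y = 0.53 m: A R^(2/3) = 0.5406 — too small.
Try y = 0.713 m: A R^(2/3) = 0.9618 — close enough.

y_n = 0.713 m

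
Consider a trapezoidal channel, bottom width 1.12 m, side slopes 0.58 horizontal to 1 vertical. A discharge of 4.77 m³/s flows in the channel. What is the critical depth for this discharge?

At critical depth, Q² T / (g A³) = 1, i.e. A³/T = Q²/g = 4.77²/9.81 = 2.319.
Try y = 1.18 m: A³/T = 3.878 — high.
Try y = 0.786 m: A³/T = 0.9353 — low.
Try y = 1.02 m: A³/T = 2.31 — ≈ 2.319.

y_c = 1.02 m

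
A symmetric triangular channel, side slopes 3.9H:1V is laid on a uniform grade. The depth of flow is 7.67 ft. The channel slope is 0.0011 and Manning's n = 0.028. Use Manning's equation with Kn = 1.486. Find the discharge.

Q = 969 ft³/s

For a triangular section with side slope z = 3.9: A = zy² = 3.9×7.67² = 229.4 ft²; P = 2y√(1+z²) = 2×7.67×4.026 = 61.76 ft.
Hydraulic radius R = A/P = 229.4/61.76 = 3.715 ft.
Manning's equation: Q = (1.486/n) A R^(2/3) S^(1/2) = (1.486/0.028) × 229.4 × 3.715^(2/3) × 0.0011^(1/2) = 969 ft³/s.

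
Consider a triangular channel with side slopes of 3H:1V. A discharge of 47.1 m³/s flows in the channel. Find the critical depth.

At critical depth, Q² T / (g A³) = 1, i.e. A³/T = Q²/g = 47.1²/9.81 = 226.1.
Try y = 1.51 m: A³/T = 35.33 — too small.
Try y = 2.19 m: A³/T = 226.7 — ≈ 226.1.

y_c = 2.19 m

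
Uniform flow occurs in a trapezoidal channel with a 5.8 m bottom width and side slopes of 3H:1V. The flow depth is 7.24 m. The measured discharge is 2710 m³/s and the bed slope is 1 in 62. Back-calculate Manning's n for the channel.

n = 0.023

With bottom width b = 5.8 m and side slope z = 3: A = (b + zy)y = (5.8 + 3×7.24)×7.24 = 199.2 m²; P = b + 2y√(1+z²) = 5.8 + 2×7.24×3.162 = 51.59 m.
Hydraulic radius R = A/P = 199.2/51.59 = 3.862 m.
Rearranging Manning's equation: n = (1/Q) A R^(2/3) S^(1/2) = (1/2710) × 199.2 × 3.862^(2/3) × √0.01613 = 0.023.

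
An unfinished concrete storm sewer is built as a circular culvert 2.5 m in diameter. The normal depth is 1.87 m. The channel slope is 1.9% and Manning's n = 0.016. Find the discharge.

For a circular section of diameter D = 2.5 m at depth y = 1.87 m, the central angle is θ = 2 arccos(1 − 2y/D) = 4.18 rad. Then A = (D²/8)(θ − sin θ) = 3.938 m² and P = Dθ/2 = 5.224 m.
Hydraulic radius R = A/P = 3.938/5.224 = 0.7538 m.
Manning's equation: Q = (1/n) A R^(2/3) S^(1/2) = (1/0.016) × 3.938 × 0.7538^(2/3) × 0.019^(1/2) = 28.1 m³/s.

Q = 28.1 m³/s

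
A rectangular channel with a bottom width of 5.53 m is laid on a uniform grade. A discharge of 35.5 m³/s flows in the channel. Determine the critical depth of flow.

For a rectangular channel, critical depth y_c = (q²/g)^(1/3) where q = Q/b = 35.5/5.53 = 6.42 m²/s.
So y_c = (6.42²/9.81)^(1/3) = 1.61 m.

y_c = 1.61 m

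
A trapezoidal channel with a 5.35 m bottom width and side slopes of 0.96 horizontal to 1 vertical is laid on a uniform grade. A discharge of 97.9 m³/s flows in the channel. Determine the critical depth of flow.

At critical depth, Q² T / (g A³) = 1, i.e. A³/T = Q²/g = 97.9²/9.81 = 977.
Try y = 2.37 m: A³/T = 596.1 — too small.
Try y = 2.73 m: A³/T = 972.8 — close enough.

y_c = 2.73 m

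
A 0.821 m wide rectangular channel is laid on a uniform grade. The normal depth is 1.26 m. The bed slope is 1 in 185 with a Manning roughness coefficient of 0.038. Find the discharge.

Q = 0.916 m³/s

Flow area A = b·y = 0.821 × 1.26 = 1.034 m². Wetted perimeter P = b + 2y = 0.821 + 2×1.26 = 3.341 m.
Hydraulic radius R = A/P = 1.034/3.341 = 0.3096 m.
Manning's equation: Q = (1/n) A R^(2/3) S^(1/2) = (1/0.038) × 1.034 × 0.3096^(2/3) × 0.005405^(1/2) = 0.916 m³/s.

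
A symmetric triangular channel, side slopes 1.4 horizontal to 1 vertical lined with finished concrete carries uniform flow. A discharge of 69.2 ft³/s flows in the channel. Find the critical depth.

At critical depth, Q² T / (g A³) = 1, i.e. A³/T = Q²/g = 69.2²/32.2 = 148.7.
At y = 2.07 ft: A³/T = 37.25 — low.
At y = 3.08 ft: A³/T = 271.6 — high.
At y = 2.73 ft: A³/T = 148.6 — close enough.

y_c = 2.73 ft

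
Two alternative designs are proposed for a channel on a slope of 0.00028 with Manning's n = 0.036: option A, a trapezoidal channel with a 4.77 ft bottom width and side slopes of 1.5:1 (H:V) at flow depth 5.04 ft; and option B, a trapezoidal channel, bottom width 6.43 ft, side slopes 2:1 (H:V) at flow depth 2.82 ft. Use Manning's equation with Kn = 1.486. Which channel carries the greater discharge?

channel A

Channel A: With bottom width b = 4.77 ft and side slope z = 1.5: A = (b + zy)y = (4.77 + 1.5×5.04)×5.04 = 62.14 ft²; P = b + 2y√(1+z²) = 4.77 + 2×5.04×1.803 = 22.94 ft. Hydraulic radius R = A/P = 62.14/22.94 = 2.709 ft. Q_A = (1.486/0.036)·62.14·2.709^(2/3)·√0.00028 = 83.41 ft³/s.
Channel B: With bottom width b = 6.43 ft and side slope z = 2: A = (b + zy)y = (6.43 + 2×2.82)×2.82 = 34.04 ft²; P = b + 2y√(1+z²) = 6.43 + 2×2.82×2.236 = 19.04 ft. Hydraulic radius R = A/P = 34.04/19.04 = 1.788 ft. Q_B = (1.486/0.036)·34.04·1.788^(2/3)·√0.00028 = 34.63 ft³/s.
Q_A = 83.41 ft³/s vs Q_B = 34.63 ft³/s, so channel A carries more.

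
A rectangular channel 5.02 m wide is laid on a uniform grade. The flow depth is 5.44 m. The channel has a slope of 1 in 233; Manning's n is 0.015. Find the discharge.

Q = 171 m³/s

Flow area A = b·y = 5.02 × 5.44 = 27.31 m². Wetted perimeter P = b + 2y = 5.02 + 2×5.44 = 15.9 m.
Hydraulic radius R = A/P = 27.31/15.9 = 1.718 m.
Manning's equation: Q = (1/n) A R^(2/3) S^(1/2) = (1/0.015) × 27.31 × 1.718^(2/3) × 0.004292^(1/2) = 171 m³/s.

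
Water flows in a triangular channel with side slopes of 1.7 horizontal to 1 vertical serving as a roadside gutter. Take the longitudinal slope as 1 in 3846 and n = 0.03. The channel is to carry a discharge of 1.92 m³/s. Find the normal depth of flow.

Manning's equation rearranged: A R^(2/3) = nQ / (1·√S) = 0.03 × 1.92 / (√0.00026) = 3.572.
At y = 2.01 m: A R^(2/3) = 6.241 — too large.
At y = 1.21 m: A R^(2/3) = 1.613 — too small.
At y = 1.63 m: A R^(2/3) = 3.569 — close enough.

y_n = 1.63 m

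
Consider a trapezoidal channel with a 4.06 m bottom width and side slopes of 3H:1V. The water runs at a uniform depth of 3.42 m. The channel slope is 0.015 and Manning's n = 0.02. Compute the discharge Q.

Q = 461 m³/s

With bottom width b = 4.06 m and side slope z = 3: A = (b + zy)y = (4.06 + 3×3.42)×3.42 = 48.97 m²; P = b + 2y√(1+z²) = 4.06 + 2×3.42×3.162 = 25.69 m.
Hydraulic radius R = A/P = 48.97/25.69 = 1.906 m.
Manning's equation: Q = (1/n) A R^(2/3) S^(1/2) = (1/0.02) × 48.97 × 1.906^(2/3) × 0.015^(1/2) = 461 m³/s.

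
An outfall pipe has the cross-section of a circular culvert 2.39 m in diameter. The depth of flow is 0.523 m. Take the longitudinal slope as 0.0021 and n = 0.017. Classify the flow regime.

For a circular section of diameter D = 2.39 m at depth y = 0.523 m, the central angle is θ = 2 arccos(1 − 2y/D) = 1.947 rad. Then A = (D²/8)(θ − sin θ) = 0.7263 m² and P = Dθ/2 = 2.327 m.
Hydraulic radius R = A/P = 0.7263/2.327 = 0.3121 m.
V = (1/n) R^(2/3) √S = (1/0.017) × 0.3121^(2/3) × √0.0021 = 1.24 m/s. Hydraulic depth D_h = A/T = 0.7263/1.976 = 0.3675 m.
Froude number Fr = V/√(g·D_h) = 1.24/√(9.81×0.3675) = 0.653, which is less than 1, so the flow is subcritical.

subcritical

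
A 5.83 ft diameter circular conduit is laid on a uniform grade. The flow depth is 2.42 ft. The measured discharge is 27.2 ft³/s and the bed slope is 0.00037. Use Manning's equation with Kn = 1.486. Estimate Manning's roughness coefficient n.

n = 0.013

For a circular section of diameter D = 5.83 ft at depth y = 2.42 ft, the central angle is θ = 2 arccos(1 − 2y/D) = 2.8 rad. Then A = (D²/8)(θ − sin θ) = 10.48 ft² and P = Dθ/2 = 8.163 ft.
Hydraulic radius R = A/P = 10.48/8.163 = 1.283 ft.
Rearranging Manning's equation: n = (1.486/Q) A R^(2/3) S^(1/2) = (1.486/27.2) × 10.48 × 1.283^(2/3) × √0.00037 = 0.013.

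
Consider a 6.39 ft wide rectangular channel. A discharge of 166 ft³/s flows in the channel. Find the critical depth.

For a rectangular channel, critical depth y_c = (q²/g)^(1/3) where q = Q/b = 166/6.39 = 25.98 ft²/s.
So y_c = (25.98²/32.2)^(1/3) = 2.76 ft.

y_c = 2.76 ft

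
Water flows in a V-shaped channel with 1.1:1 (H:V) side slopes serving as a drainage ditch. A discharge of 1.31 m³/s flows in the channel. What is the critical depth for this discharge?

At critical depth, Q² T / (g A³) = 1, i.e. A³/T = Q²/g = 1.31²/9.81 = 0.1749.
Trying y = 0.657 m: A³/T = 0.07406 — low.
Trying y = 0.855 m: A³/T = 0.2764 — high.
Trying y = 0.78 m: A³/T = 0.1747 — ≈ 0.1749.

y_c = 0.78 m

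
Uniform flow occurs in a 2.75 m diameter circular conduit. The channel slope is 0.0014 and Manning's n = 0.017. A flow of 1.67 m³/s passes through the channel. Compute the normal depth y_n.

Manning's equation rearranged: A R^(2/3) = nQ / (1·√S) = 0.017 × 1.67 / (√0.0014) = 0.7588.
Trying y = 0.909 m: A R^(2/3) = 1.092 — too large.
Trying y = 0.656 m: A R^(2/3) = 0.5774 — too small.
Trying y = 0.753 m: A R^(2/3) = 0.7583 — close enough.

y_n = 0.753 m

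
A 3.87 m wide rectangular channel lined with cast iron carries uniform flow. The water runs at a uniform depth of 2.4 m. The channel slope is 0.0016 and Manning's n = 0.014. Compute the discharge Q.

Q = 27.8 m³/s

Flow area A = b·y = 3.87 × 2.4 = 9.288 m². Wetted perimeter P = b + 2y = 3.87 + 2×2.4 = 8.67 m.
Hydraulic radius R = A/P = 9.288/8.67 = 1.071 m.
Manning's equation: Q = (1/n) A R^(2/3) S^(1/2) = (1/0.014) × 9.288 × 1.071^(2/3) × 0.0016^(1/2) = 27.8 m³/s.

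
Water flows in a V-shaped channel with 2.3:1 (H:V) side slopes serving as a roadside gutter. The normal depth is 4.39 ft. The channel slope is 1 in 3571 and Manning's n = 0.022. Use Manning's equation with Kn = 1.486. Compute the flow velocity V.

V = 1.8 ft/s

For a triangular section with side slope z = 2.3: A = zy² = 2.3×4.39² = 44.33 ft²; P = 2y√(1+z²) = 2×4.39×2.508 = 22.02 ft.
Hydraulic radius R = A/P = 44.33/22.02 = 2.013 ft.
From Manning's equation, V = (1.486/n) R^(2/3) S^(1/2) = (1.486/0.022) × 2.013^(2/3) × 0.00028^(1/2) = 1.8 ft/s.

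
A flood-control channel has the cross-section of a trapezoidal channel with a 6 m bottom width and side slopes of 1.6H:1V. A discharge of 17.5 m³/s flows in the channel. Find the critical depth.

y_c = 0.878 m

At critical depth, Q² T / (g A³) = 1, i.e. A³/T = Q²/g = 17.5²/9.81 = 31.22.
Trying y = 1.12 m: A³/T = 69.35 — over.
Trying y = 0.878 m: A³/T = 31.19 — close enough.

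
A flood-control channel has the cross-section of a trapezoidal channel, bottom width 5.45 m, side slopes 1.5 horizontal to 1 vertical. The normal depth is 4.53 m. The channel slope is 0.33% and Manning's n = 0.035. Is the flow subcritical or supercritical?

With bottom width b = 5.45 m and side slope z = 1.5: A = (b + zy)y = (5.45 + 1.5×4.53)×4.53 = 55.47 m²; P = b + 2y√(1+z²) = 5.45 + 2×4.53×1.803 = 21.78 m.
Hydraulic radius R = A/P = 55.47/21.78 = 2.546 m.
V = (1/n) R^(2/3) √S = (1/0.035) × 2.546^(2/3) × √0.0033 = 3.061 m/s. Hydraulic depth D_h = A/T = 55.47/19.04 = 2.913 m.
Froude number Fr = V/√(g·D_h) = 3.061/√(9.81×2.913) = 0.573, which is less than 1, so the flow is subcritical.

subcritical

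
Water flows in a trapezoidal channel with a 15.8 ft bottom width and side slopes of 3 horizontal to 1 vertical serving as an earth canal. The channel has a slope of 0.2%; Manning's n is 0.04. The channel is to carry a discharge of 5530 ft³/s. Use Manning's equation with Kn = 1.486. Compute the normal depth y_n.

Manning's equation rearranged: A R^(2/3) = nQ / (1.486·√S) = 0.04 × 5530 / (1.486 × √0.002) = 3329.
Trying y = 11.5 ft: A R^(2/3) = 2022 — short.
Trying y = 14.3 ft: A R^(2/3) = 3330 — close enough.

y_n = 14.3 ft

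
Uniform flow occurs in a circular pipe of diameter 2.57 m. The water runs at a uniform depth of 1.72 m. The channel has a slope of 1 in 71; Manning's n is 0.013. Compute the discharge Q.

For a circular section of diameter D = 2.57 m at depth y = 1.72 m, the central angle is θ = 2 arccos(1 − 2y/D) = 3.832 rad. Then A = (D²/8)(θ − sin θ) = 3.69 m² and P = Dθ/2 = 4.924 m.
Hydraulic radius R = A/P = 3.69/4.924 = 0.7493 m.
Manning's equation: Q = (1/n) A R^(2/3) S^(1/2) = (1/0.013) × 3.69 × 0.7493^(2/3) × 0.01408^(1/2) = 27.8 m³/s.

Q = 27.8 m³/s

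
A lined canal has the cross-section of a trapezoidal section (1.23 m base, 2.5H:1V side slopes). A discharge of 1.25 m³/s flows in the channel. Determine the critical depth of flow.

At critical depth, Q² T / (g A³) = 1, i.e. A³/T = Q²/g = 1.25²/9.81 = 0.1593.
Trying y = 0.269 m: A³/T = 0.05205 — too small.
Trying y = 0.367 m: A³/T = 0.1597 — close enough.

y_c = 0.367 m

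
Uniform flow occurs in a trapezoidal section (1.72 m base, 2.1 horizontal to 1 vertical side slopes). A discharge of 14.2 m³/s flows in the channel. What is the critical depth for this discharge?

y_c = 1.22 m

At critical depth, Q² T / (g A³) = 1, i.e. A³/T = Q²/g = 14.2²/9.81 = 20.55.
At y = 1.41 m: A³/T = 37.62 — too large.
At y = 1.22 m: A³/T = 20.83 — ≈ 20.55.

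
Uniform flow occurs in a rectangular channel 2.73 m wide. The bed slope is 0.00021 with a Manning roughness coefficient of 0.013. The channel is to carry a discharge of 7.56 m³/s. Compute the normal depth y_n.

y_n = 2.66 m

Manning's equation rearranged: A R^(2/3) = nQ / (1·√S) = 0.013 × 7.56 / (√0.00021) = 6.782.
At y = 3.14 m: A R^(2/3) = 8.292 — high.
At y = 1.94 m: A R^(2/3) = 4.569 — low.
At y = 2.66 m: A R^(2/3) = 6.78 — matches.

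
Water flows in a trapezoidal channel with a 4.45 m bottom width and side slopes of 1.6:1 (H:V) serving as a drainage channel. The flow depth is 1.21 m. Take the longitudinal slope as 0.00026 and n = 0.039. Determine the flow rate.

With bottom width b = 4.45 m and side slope z = 1.6: A = (b + zy)y = (4.45 + 1.6×1.21)×1.21 = 7.727 m²; P = b + 2y√(1+z²) = 4.45 + 2×1.21×1.887 = 9.016 m.
Hydraulic radius R = A/P = 7.727/9.016 = 0.857 m.
Manning's equation: Q = (1/n) A R^(2/3) S^(1/2) = (1/0.039) × 7.727 × 0.857^(2/3) × 0.00026^(1/2) = 2.88 m³/s.

Q = 2.88 m³/s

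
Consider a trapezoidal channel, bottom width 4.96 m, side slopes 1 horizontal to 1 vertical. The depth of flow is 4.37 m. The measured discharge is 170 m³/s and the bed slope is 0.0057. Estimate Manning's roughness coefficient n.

With bottom width b = 4.96 m and side slope z = 1: A = (b + zy)y = (4.96 + 1×4.37)×4.37 = 40.77 m²; P = b + 2y√(1+z²) = 4.96 + 2×4.37×1.414 = 17.32 m.
Hydraulic radius R = A/P = 40.77/17.32 = 2.354 m.
Rearranging Manning's equation: n = (1/Q) A R^(2/3) S^(1/2) = (1/170) × 40.77 × 2.354^(2/3) × √0.0057 = 0.032.

n = 0.032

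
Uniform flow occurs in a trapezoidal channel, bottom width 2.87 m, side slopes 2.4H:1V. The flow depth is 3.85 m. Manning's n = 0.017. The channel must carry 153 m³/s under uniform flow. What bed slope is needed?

S = 0.00121

With bottom width b = 2.87 m and side slope z = 2.4: A = (b + zy)y = (2.87 + 2.4×3.85)×3.85 = 46.62 m²; P = b + 2y√(1+z²) = 2.87 + 2×3.85×2.6 = 22.89 m.
Hydraulic radius R = A/P = 46.62/22.89 = 2.037 m.
From Manning's equation, S = [nQ / (1 A R^(2/3))]² = [0.017 × 153 / (1 × 46.62 × 2.037^(2/3))]² = 0.00121.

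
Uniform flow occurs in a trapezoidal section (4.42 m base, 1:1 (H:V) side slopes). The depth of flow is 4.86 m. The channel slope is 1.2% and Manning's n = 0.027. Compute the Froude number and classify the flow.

With bottom width b = 4.42 m and side slope z = 1: A = (b + zy)y = (4.42 + 1×4.86)×4.86 = 45.1 m²; P = b + 2y√(1+z²) = 4.42 + 2×4.86×1.414 = 18.17 m.
Hydraulic radius R = A/P = 45.1/18.17 = 2.483 m.
V = (1/n) R^(2/3) √S = (1/0.027) × 2.483^(2/3) × √0.012 = 7.439 m/s. Hydraulic depth D_h = A/T = 45.1/14.14 = 3.19 m.
Froude number Fr = V/√(g·D_h) = 7.439/√(9.81×3.19) = 1.33, which is greater than 1, so the flow is supercritical.

supercritical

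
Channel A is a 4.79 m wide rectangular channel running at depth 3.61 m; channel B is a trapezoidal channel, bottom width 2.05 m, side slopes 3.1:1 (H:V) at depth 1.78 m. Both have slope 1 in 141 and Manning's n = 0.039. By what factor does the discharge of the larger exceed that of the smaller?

1.65

Channel A: Flow area A = b·y = 4.79 × 3.61 = 17.29 m². Wetted perimeter P = b + 2y = 4.79 + 2×3.61 = 12.01 m. Hydraulic radius R = A/P = 17.29/12.01 = 1.44 m. Q_A = (1/0.039)·17.29·1.44^(2/3)·√0.007092 = 47.61 m³/s.
Channel B: With bottom width b = 2.05 m and side slope z = 3.1: A = (b + zy)y = (2.05 + 3.1×1.78)×1.78 = 13.47 m²; P = b + 2y√(1+z²) = 2.05 + 2×1.78×3.257 = 13.65 m. Hydraulic radius R = A/P = 13.47/13.65 = 0.9872 m. Q_B = (1/0.039)·13.47·0.9872^(2/3)·√0.007092 = 28.84 m³/s.
The larger discharge is 47.61 m³/s and the smaller is 28.84 m³/s; the ratio is 1.65.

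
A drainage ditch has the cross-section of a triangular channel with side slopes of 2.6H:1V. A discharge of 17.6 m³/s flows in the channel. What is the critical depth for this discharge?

At critical depth, Q² T / (g A³) = 1, i.e. A³/T = Q²/g = 17.6²/9.81 = 31.58.
Try y = 1.83 m: A³/T = 69.37 — too large.
Try y = 1.22 m: A³/T = 9.135 — too small.
Try y = 1.56 m: A³/T = 31.23 — close enough.

y_c = 1.56 m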